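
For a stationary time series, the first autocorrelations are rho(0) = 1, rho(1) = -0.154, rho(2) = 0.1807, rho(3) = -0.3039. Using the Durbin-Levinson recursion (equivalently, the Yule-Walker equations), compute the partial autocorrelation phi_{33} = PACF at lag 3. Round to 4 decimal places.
\phi_{33} = -0.2690

The PACF at lag k is phi_{kk}, the last component of the solution
to the Yule-Walker system G_k phi = r_k where
  (G_k)_{ij} = rho(|i - j|), (r_k)_i = rho(i), i,j = 1..k.
Equivalently, Durbin-Levinson gives phi_{kk} iteratively:
  phi_{11} = rho(1)
  phi_{kk} = [rho(k) - sum_{j=1..k-1} phi_{k-1,j} rho(k-j)]
            / [1 - sum_{j=1..k-1} phi_{k-1,j} rho(j)],
  phi_{k,j} = phi_{k-1,j} - phi_{kk} phi_{k-1,k-j},  j = 1..k-1.
Step k = 1:
  phi_11 = rho(1) = -0.154.
Step k = 2:
  phi_22 = [rho(2) - phi_11 rho(1)] / [1 - phi_11 rho(1)] = [0.1807 - (-0.154)(-0.154)] / [1 - (-0.154)(-0.154)]
         = 0.156984 / 0.976284 = 0.160797.
  Update: phi_21 = phi_11 - phi_22 phi_11 = -0.154 - (0.160797)(-0.154) = -0.129237.
Step k = 3:
  phi_33 = [rho(3) - phi_21 rho(2) - phi_22 rho(1)] / [1 - phi_21 rho(1) - phi_22 rho(2)]
    numerator   = -0.3039 - (-0.129237)(0.1807) - (0.160797)(-0.154) = -0.25578403
    denominator = 1 - (-0.129237)(-0.154) - (0.160797)(0.1807) = 0.95104137
  phi_33 = -0.25578403 / 0.95104137 = -0.269.
Therefore phi_{33} = -0.2690.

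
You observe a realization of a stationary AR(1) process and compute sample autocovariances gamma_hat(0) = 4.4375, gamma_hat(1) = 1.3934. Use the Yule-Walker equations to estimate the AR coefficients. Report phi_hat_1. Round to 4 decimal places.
\hat\phi_{1} = 0.3140

The Yule-Walker equations for an AR(p) process read, in matrix form,
  Gamma_p phi = r_p,   with   (Gamma_p)_{ij} = gamma(|i - j|),
                       (r_p)_i = gamma(i),   i,j = 1..p.
Substitute the sample gammas (Toeplitz matrix and right-hand side of size 1):
  Gamma_p = [[4.4375]]
  r_p     = [1.3934]
With p = 1 this is the single equation gamma(0) phi_1 = gamma(1):
  phi_hat_1 = gamma(1) / gamma(0) = 1.3934 / 4.4375 = 0.3140.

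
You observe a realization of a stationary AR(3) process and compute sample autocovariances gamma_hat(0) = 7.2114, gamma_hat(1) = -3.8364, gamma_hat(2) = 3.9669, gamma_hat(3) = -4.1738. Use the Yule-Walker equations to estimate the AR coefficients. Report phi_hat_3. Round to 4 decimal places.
\hat\phi_{3} = -0.3190

The Yule-Walker equations for an AR(p) process read, in matrix form,
  Gamma_p phi = r_p,   with   (Gamma_p)_{ij} = gamma(|i - j|),
                       (r_p)_i = gamma(i),   i,j = 1..p.
Substitute the sample gammas (Toeplitz matrix and right-hand side of size 3):
  Gamma_p = [[7.2114, -3.8364, 3.9669], [-3.8364, 7.2114, -3.8364], [3.9669, -3.8364, 7.2114]]
  r_p     = [-3.8364, 3.9669, -4.1738]
Written out (R1..R3):
  (R1) 7.2114 phi_1 - 3.8364 phi_2 + 3.9669 phi_3 = -3.8364
  (R2) -3.8364 phi_1 + 7.2114 phi_2 - 3.8364 phi_3 = 3.9669
  (R3) 3.9669 phi_1 - 3.8364 phi_2 + 7.2114 phi_3 = -4.1738
Gaussian elimination:
  R2 <- R2 - (-3.8364/7.2114) R1 = R2 - (-0.531991) R1:  5.17047 phi_2 - 1.726045 phi_3 = 1.92597
  R3 <- R3 - (3.9669/7.2114) R1 = R3 - (0.550087) R1:  -1.726045 phi_2 + 5.029258 phi_3 = -2.063445
  R3 <- R3 - (-1.726045/5.17047) R2 = R3 - (-0.333827) R2:  4.453057 phi_3 = -1.420503
Back-substitution:
  phi_hat_3 = -1.420503 / 4.453057 = -0.318995
  phi_hat_2 = (1.92597 - (-1.726045)(-0.318995)) / 5.17047 = 0.266005
  phi_hat_1 = (-3.8364 - (-3.8364)(0.266005) - (3.9669)(-0.318995)) / 7.2114 = -0.215004
So phi_hat = [-0.2150, 0.2660, -0.3190].
Therefore phi_hat_3 = -0.3190.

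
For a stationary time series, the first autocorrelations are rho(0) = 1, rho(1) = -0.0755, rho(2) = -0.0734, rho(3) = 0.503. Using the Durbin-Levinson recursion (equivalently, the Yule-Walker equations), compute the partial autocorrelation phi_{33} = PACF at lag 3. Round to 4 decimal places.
\phi_{33} = 0.4970

The PACF at lag k is phi_{kk}, the last component of the solution
to the Yule-Walker system G_k phi = r_k where
  (G_k)_{ij} = rho(|i - j|), (r_k)_i = rho(i), i,j = 1..k.
Equivalently, Durbin-Levinson gives phi_{kk} iteratively:
  phi_{11} = rho(1)
  phi_{kk} = [rho(k) - sum_{j=1..k-1} phi_{k-1,j} rho(k-j)]
            / [1 - sum_{j=1..k-1} phi_{k-1,j} rho(j)],
  phi_{k,j} = phi_{k-1,j} - phi_{kk} phi_{k-1,k-j},  j = 1..k-1.
Step k = 1:
  phi_11 = rho(1) = -0.0755.
Step k = 2:
  phi_22 = [rho(2) - phi_11 rho(1)] / [1 - phi_11 rho(1)] = [-0.0734 - (-0.0755)(-0.0755)] / [1 - (-0.0755)(-0.0755)]
         = -0.07910025 / 0.99429975 = -0.079554.
  Update: phi_21 = phi_11 - phi_22 phi_11 = -0.0755 - (-0.079554)(-0.0755) = -0.081506.
Step k = 3:
  phi_33 = [rho(3) - phi_21 rho(2) - phi_22 rho(1)] / [1 - phi_21 rho(1) - phi_22 rho(2)]
    numerator   = 0.503 - (-0.081506)(-0.0734) - (-0.079554)(-0.0755) = 0.49101113
    denominator = 1 - (-0.081506)(-0.0755) - (-0.079554)(-0.0734) = 0.98800703
  phi_33 = 0.49101113 / 0.98800703 = 0.497.
Therefore phi_{33} = 0.4970.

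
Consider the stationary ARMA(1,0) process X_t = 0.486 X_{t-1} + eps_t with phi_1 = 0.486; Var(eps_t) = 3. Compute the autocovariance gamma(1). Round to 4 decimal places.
\gamma(1) = 1.9089

Multiply the model equation by X_{t-k} and take expectations. With theta_0 = psi_0 = 1 and psi_j the MA(infinity) weights, this gives
  gamma(k) - sum_i phi_i gamma(k-i) = c_k,
  c_k = sigma^2 * sum_{j=k..q} theta_j psi_{j-k}   (c_k = 0 for k > q),
using gamma(-m) = gamma(m).
Pure AR (q = 0): c_0 = sigma^2 = 3, c_k = 0 for k >= 1.
Equations for k = 0 and k = 1 (AR order 1):
  gamma(0) = phi_1 gamma(1) + c_0
  gamma(1) = phi_1 gamma(0) + c_1
Substituting the second into the first: gamma(0) (1 - phi_1^2) = c_0 + phi_1 c_1, so
  gamma(0) = c_0 / (1 - phi_1^2) = 3 / (1 - (0.486)^2) = 3 / 0.763804 = 3.927709.
  gamma(1) = phi_1 gamma(0) = (0.486)(3.927709) = 1.908867.
Therefore gamma(1) = 1.9089 (to 4 decimal places).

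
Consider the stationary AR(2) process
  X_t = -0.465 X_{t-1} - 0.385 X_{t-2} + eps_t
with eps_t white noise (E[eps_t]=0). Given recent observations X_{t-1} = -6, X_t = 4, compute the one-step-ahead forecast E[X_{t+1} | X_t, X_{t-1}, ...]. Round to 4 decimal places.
E[X_{t+1} \mid \mathcal F_t] = 0.4500

For an AR(p) model X_t = c + sum_i phi_i X_{t-i} + eps_t, the
one-step-ahead conditional mean is
  E[X_{t+1} | X_t, ...] = c + sum_i phi_i X_{t+1-i}.
Substitute known values:
  E[X_{t+1} | ...] = (-0.465) * (4) + (-0.385) * (-6)
                   = 0.4500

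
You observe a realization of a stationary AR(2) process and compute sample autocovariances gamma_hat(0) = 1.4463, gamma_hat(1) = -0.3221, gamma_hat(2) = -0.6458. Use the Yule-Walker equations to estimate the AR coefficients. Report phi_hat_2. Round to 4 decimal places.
\hat\phi_{2} = -0.5220

The Yule-Walker equations for an AR(p) process read, in matrix form,
  Gamma_p phi = r_p,   with   (Gamma_p)_{ij} = gamma(|i - j|),
                       (r_p)_i = gamma(i),   i,j = 1..p.
Substitute the sample gammas (Toeplitz matrix and right-hand side of size 2):
  Gamma_p = [[1.4463, -0.3221], [-0.3221, 1.4463]]
  r_p     = [-0.3221, -0.6458]
Written out:
  1.4463 phi_1 - 0.3221 phi_2 = -0.3221
  -0.3221 phi_1 + 1.4463 phi_2 = -0.6458
Solve by Cramer's rule:
  det = gamma(0)^2 - gamma(1)^2 = (1.4463)^2 - (-0.3221)^2 = 2.09178369 - 0.10374841 = 1.98803528
  phi_hat_1 = [gamma(1) gamma(0) - gamma(1) gamma(2)] / det = [(-0.3221)(1.4463) - (-0.3221)(-0.6458)] / 1.98803528 = -0.67386541 / 1.98803528 = -0.339
  phi_hat_2 = [gamma(0) gamma(2) - gamma(1)^2] / det = [(1.4463)(-0.6458) - (-0.3221)^2] / 1.98803528 = -1.03776895 / 1.98803528 = -0.522
So phi_hat = [-0.3390, -0.5220].
Therefore phi_hat_2 = -0.5220.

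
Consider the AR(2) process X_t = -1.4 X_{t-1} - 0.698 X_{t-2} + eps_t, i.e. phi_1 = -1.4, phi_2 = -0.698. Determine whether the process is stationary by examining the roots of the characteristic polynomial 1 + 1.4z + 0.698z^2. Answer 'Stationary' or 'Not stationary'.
\text{Stationary}

The AR(p) characteristic polynomial is P(z) = 1 + 1.4z + 0.698z^2.
Stationarity requires all roots to lie outside the unit circle, i.e. |z| > 1 for every root.
Set 1 + (1.4) z + (0.698) z^2 = 0, i.e. a z^2 + b z + c = 0 with a = 0.698, b = 1.4, c = 1.
Discriminant D = b^2 - 4ac = (1.4)^2 - 4*(0.698)*1 = 1.96 - (2.792) = -0.832.
D < 0, so the roots are the complex-conjugate pair z = (-b +/- i sqrt(-D)) / (2a) = -1.0029 +/- 0.6534i.
For a conjugate pair |z|^2 = z * conj(z) = (product of roots) = c/a = 1/(0.698) = 1.432665, so |z| = sqrt(1.432665) = 1.1969 for both roots.
Moduli of all roots: 1.1969, 1.1969.
All moduli strictly greater than 1? Yes.
Verdict: Stationary.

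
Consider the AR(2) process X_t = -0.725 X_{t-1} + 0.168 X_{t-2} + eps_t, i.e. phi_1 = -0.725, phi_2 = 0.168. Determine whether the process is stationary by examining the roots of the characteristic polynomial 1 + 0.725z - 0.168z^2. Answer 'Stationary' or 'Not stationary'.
\text{Stationary}

The AR(p) characteristic polynomial is P(z) = 1 + 0.725z - 0.168z^2.
Stationarity requires all roots to lie outside the unit circle, i.e. |z| > 1 for every root.
Set 1 + (0.725) z + (-0.168) z^2 = 0, i.e. a z^2 + b z + c = 0 with a = -0.168, b = 0.725, c = 1.
Discriminant D = b^2 - 4ac = (0.725)^2 - 4*(-0.168)*1 = 0.525625 - (-0.672) = 1.197625.
D >= 0, so the roots are real: z = (-b +/- sqrt(D)) / (2a) = (-0.725 +/- 1.094361) / (-0.336).
  z_1 = (-0.725 + 1.094361) / (-0.336) = -1.0993,   |z_1| = 1.0993.
  z_2 = (-0.725 - 1.094361) / (-0.336) = 5.4148,   |z_2| = 5.4148.
Moduli of all roots: 1.0993, 5.4148.
All moduli strictly greater than 1? Yes.
Verdict: Stationary.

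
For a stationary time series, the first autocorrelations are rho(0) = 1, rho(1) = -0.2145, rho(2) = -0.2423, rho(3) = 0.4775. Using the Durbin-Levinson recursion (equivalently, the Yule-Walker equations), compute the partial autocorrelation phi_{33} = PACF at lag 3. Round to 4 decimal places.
\phi_{33} = 0.3980

The PACF at lag k is phi_{kk}, the last component of the solution
to the Yule-Walker system G_k phi = r_k where
  (G_k)_{ij} = rho(|i - j|), (r_k)_i = rho(i), i,j = 1..k.
Equivalently, Durbin-Levinson gives phi_{kk} iteratively:
  phi_{11} = rho(1)
  phi_{kk} = [rho(k) - sum_{j=1..k-1} phi_{k-1,j} rho(k-j)]
            / [1 - sum_{j=1..k-1} phi_{k-1,j} rho(j)],
  phi_{k,j} = phi_{k-1,j} - phi_{kk} phi_{k-1,k-j},  j = 1..k-1.
Step k = 1:
  phi_11 = rho(1) = -0.2145.
Step k = 2:
  phi_22 = [rho(2) - phi_11 rho(1)] / [1 - phi_11 rho(1)] = [-0.2423 - (-0.2145)(-0.2145)] / [1 - (-0.2145)(-0.2145)]
         = -0.28831025 / 0.95398975 = -0.302215.
  Update: phi_21 = phi_11 - phi_22 phi_11 = -0.2145 - (-0.302215)(-0.2145) = -0.279325.
Step k = 3:
  phi_33 = [rho(3) - phi_21 rho(2) - phi_22 rho(1)] / [1 - phi_21 rho(1) - phi_22 rho(2)]
    numerator   = 0.4775 - (-0.279325)(-0.2423) - (-0.302215)(-0.2145) = 0.34499434
    denominator = 1 - (-0.279325)(-0.2145) - (-0.302215)(-0.2423) = 0.866858
  phi_33 = 0.34499434 / 0.866858 = 0.398.
Therefore phi_{33} = 0.3980.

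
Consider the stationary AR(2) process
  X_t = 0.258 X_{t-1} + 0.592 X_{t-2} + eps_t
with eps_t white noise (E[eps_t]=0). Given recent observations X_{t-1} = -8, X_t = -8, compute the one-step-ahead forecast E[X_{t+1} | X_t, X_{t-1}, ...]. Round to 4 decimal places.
E[X_{t+1} \mid \mathcal F_t] = -6.8000

For an AR(p) model X_t = c + sum_i phi_i X_{t-i} + eps_t, the
one-step-ahead conditional mean is
  E[X_{t+1} | X_t, ...] = c + sum_i phi_i X_{t+1-i}.
Substitute known values:
  E[X_{t+1} | ...] = (0.258) * (-8) + (0.592) * (-8)
                   = -6.8000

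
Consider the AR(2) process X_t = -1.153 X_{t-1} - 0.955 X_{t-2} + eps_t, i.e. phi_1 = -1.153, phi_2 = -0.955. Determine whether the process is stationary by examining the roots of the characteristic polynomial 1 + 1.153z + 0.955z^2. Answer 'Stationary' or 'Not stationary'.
\text{Stationary}

The AR(p) characteristic polynomial is P(z) = 1 + 1.153z + 0.955z^2.
Stationarity requires all roots to lie outside the unit circle, i.e. |z| > 1 for every root.
Set 1 + (1.153) z + (0.955) z^2 = 0, i.e. a z^2 + b z + c = 0 with a = 0.955, b = 1.153, c = 1.
Discriminant D = b^2 - 4ac = (1.153)^2 - 4*(0.955)*1 = 1.329409 - (3.82) = -2.490591.
D < 0, so the roots are the complex-conjugate pair z = (-b +/- i sqrt(-D)) / (2a) = -0.6037 +/- 0.8263i.
For a conjugate pair |z|^2 = z * conj(z) = (product of roots) = c/a = 1/(0.955) = 1.04712, so |z| = sqrt(1.04712) = 1.0233 for both roots.
Moduli of all roots: 1.0233, 1.0233.
All moduli strictly greater than 1? Yes.
Verdict: Stationary.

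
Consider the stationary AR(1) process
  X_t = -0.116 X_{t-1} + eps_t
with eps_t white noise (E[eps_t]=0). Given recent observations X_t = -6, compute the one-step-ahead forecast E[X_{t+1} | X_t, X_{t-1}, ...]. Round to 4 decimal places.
E[X_{t+1} \mid \mathcal F_t] = 0.6960

For an AR(p) model X_t = c + sum_i phi_i X_{t-i} + eps_t, the
one-step-ahead conditional mean is
  E[X_{t+1} | X_t, ...] = c + sum_i phi_i X_{t+1-i}.
Substitute known values:
  E[X_{t+1} | ...] = (-0.116) * (-6)
                   = 0.6960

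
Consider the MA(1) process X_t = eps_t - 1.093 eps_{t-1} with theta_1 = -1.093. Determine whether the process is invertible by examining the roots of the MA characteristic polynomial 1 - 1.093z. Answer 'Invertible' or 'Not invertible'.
\text{Not invertible}

The MA(q) characteristic polynomial is P(z) = 1 - 1.093z.
Invertibility requires all roots to lie outside the unit circle, i.e. |z| > 1 for every root.
This is linear in z: 1 + (-1.093) z = 0  =>  z = -1/(-1.093) = 0.914913,  |z| = 0.914913.
Moduli of all roots: 0.9149.
All moduli strictly greater than 1? No.
Verdict: Not invertible.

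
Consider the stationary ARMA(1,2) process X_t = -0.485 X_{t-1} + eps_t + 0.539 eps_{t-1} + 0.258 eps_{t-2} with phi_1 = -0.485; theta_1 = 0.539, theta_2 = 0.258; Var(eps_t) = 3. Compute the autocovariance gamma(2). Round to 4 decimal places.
\gamma(2) = 0.7268

Multiply the model equation by X_{t-k} and take expectations. With theta_0 = psi_0 = 1 and psi_j the MA(infinity) weights, this gives
  gamma(k) - sum_i phi_i gamma(k-i) = c_k,
  c_k = sigma^2 * sum_{j=k..q} theta_j psi_{j-k}   (c_k = 0 for k > q),
using gamma(-m) = gamma(m).
psi-weights needed (psi_j = theta_j + sum_i phi_i psi_{j-i}):
  psi_1 = theta_1 + phi_1 = 0.539 + (-0.485) = 0.054
  psi_2 = theta_2 + phi_1 psi_1 = 0.258 + (-0.485)(0.054) = 0.23181
Right-hand sides:
  c_0 = sigma^2 (1 + theta_1 psi_1 + theta_2 psi_2) = 3 * (1 + (0.539)(0.054) + (0.258)(0.23181)) = 3 * 1.088913 = 3.266739
  c_1 = sigma^2 (theta_1 + theta_2 psi_1) = 3 * (0.539 + (0.258)(0.054)) = 1.658796
  c_2 = sigma^2 theta_2 = 3 * (0.258) = 0.774
Equations for k = 0 and k = 1 (AR order 1):
  gamma(0) = phi_1 gamma(1) + c_0
  gamma(1) = phi_1 gamma(0) + c_1
Substituting the second into the first: gamma(0) (1 - phi_1^2) = c_0 + phi_1 c_1, so
  gamma(0) = (c_0 + phi_1 c_1) / (1 - phi_1^2) = (3.266739 + (-0.485)(1.658796)) / (1 - (-0.485)^2) = 2.462223 / 0.764775 = 3.219539.
  gamma(1) = phi_1 gamma(0) + c_1 = (-0.485)(3.219539) + (1.658796) = 0.09732.
For k = 2: gamma(2) = phi_1 gamma(1) + c_2
  = (-0.485)(0.09732) + (0.774) = 0.7268.
Therefore gamma(2) = 0.7268 (to 4 decimal places).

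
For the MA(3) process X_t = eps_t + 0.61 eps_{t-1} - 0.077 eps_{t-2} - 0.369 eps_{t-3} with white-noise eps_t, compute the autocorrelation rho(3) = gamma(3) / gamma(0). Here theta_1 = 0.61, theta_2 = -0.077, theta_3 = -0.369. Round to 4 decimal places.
\rho(3) = -0.2437

For an MA(q) process with theta_0 = 1, the autocovariance is
  gamma(k) = sigma^2 * sum_{i=0..q-k} theta_i * theta_{i+k},
and rho(k) = gamma(k) / gamma(0). Sigma^2 cancels.
  numerator   = (1)*(-0.369) = -0.369.
  denominator = (1)^2 + (0.61)^2 + (-0.077)^2 + (-0.369)^2 = 1.51419.
  rho(3) = -0.369 / 1.51419 = -0.2437.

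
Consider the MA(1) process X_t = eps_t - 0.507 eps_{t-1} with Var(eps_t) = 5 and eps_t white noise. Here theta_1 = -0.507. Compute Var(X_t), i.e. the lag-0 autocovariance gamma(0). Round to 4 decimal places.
\gamma(0) = 6.2852

For an MA(q) process X_t = eps_t + sum_i theta_i eps_{t-i} with
Var(eps_t) = sigma^2, the variance is
  gamma(0) = sigma^2 * (1 + sum_i theta_i^2).
  sum_i theta_i^2 = (-0.507)^2 = 0.257049.
  gamma(0) = 5 * (1 + 0.257049) = 5 * 1.257049 = 6.285245, which rounds to 6.2852.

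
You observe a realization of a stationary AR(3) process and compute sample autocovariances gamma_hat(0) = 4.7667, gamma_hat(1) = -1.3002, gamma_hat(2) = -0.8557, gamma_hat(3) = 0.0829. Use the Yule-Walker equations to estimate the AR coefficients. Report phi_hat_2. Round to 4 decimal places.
\hat\phi_{2} = -0.3230

The Yule-Walker equations for an AR(p) process read, in matrix form,
  Gamma_p phi = r_p,   with   (Gamma_p)_{ij} = gamma(|i - j|),
                       (r_p)_i = gamma(i),   i,j = 1..p.
Substitute the sample gammas (Toeplitz matrix and right-hand side of size 3):
  Gamma_p = [[4.7667, -1.3002, -0.8557], [-1.3002, 4.7667, -1.3002], [-0.8557, -1.3002, 4.7667]]
  r_p     = [-1.3002, -0.8557, 0.0829]
Written out (R1..R3):
  (R1) 4.7667 phi_1 - 1.3002 phi_2 - 0.8557 phi_3 = -1.3002
  (R2) -1.3002 phi_1 + 4.7667 phi_2 - 1.3002 phi_3 = -0.8557
  (R3) -0.8557 phi_1 - 1.3002 phi_2 + 4.7667 phi_3 = 0.0829
Gaussian elimination:
  R2 <- R2 - (-1.3002/4.7667) R1 = R2 - (-0.272767) R1:  4.412048 phi_2 - 1.533607 phi_3 = -1.210352
  R3 <- R3 - (-0.8557/4.7667) R1 = R3 - (-0.179516) R1:  -1.533607 phi_2 + 4.613088 phi_3 = -0.150507
  R3 <- R3 - (-1.533607/4.412048) R2 = R3 - (-0.347595) R2:  4.080013 phi_3 = -0.57122
Back-substitution:
  phi_hat_3 = -0.57122 / 4.080013 = -0.140004
  phi_hat_2 = (-1.210352 - (-1.533607)(-0.140004)) / 4.412048 = -0.322994
  phi_hat_1 = (-1.3002 - (-1.3002)(-0.322994) - (-0.8557)(-0.140004)) / 4.7667 = -0.386003
So phi_hat = [-0.3860, -0.3230, -0.1400].
Therefore phi_hat_2 = -0.3230.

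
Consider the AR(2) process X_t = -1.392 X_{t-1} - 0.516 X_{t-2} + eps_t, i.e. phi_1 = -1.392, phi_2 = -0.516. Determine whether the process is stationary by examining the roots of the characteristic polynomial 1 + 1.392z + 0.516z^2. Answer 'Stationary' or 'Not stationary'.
\text{Stationary}

The AR(p) characteristic polynomial is P(z) = 1 + 1.392z + 0.516z^2.
Stationarity requires all roots to lie outside the unit circle, i.e. |z| > 1 for every root.
Set 1 + (1.392) z + (0.516) z^2 = 0, i.e. a z^2 + b z + c = 0 with a = 0.516, b = 1.392, c = 1.
Discriminant D = b^2 - 4ac = (1.392)^2 - 4*(0.516)*1 = 1.937664 - (2.064) = -0.126336.
D < 0, so the roots are the complex-conjugate pair z = (-b +/- i sqrt(-D)) / (2a) = -1.3488 +/- 0.3444i.
For a conjugate pair |z|^2 = z * conj(z) = (product of roots) = c/a = 1/(0.516) = 1.937984, so |z| = sqrt(1.937984) = 1.3921 for both roots.
Moduli of all roots: 1.3921, 1.3921.
All moduli strictly greater than 1? Yes.
Verdict: Stationary.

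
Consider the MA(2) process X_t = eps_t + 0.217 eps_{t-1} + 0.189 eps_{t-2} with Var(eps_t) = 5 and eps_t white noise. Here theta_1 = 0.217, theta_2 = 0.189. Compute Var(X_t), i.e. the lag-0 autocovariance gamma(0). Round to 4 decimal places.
\gamma(0) = 5.4141

For an MA(q) process X_t = eps_t + sum_i theta_i eps_{t-i} with
Var(eps_t) = sigma^2, the variance is
  gamma(0) = sigma^2 * (1 + sum_i theta_i^2).
  sum_i theta_i^2 = (0.217)^2 + (0.189)^2 = 0.047089 + 0.035721 = 0.08281.
  gamma(0) = 5 * (1 + 0.08281) = 5 * 1.08281 = 5.41405, which rounds to 5.4141.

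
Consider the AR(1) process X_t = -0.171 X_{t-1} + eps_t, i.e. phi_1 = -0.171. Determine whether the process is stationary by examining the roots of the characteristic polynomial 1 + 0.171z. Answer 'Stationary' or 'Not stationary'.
\text{Stationary}

The AR(p) characteristic polynomial is P(z) = 1 + 0.171z.
Stationarity requires all roots to lie outside the unit circle, i.e. |z| > 1 for every root.
This is linear in z: 1 + (0.171) z = 0  =>  z = -1/(0.171) = -5.847953,  |z| = 5.847953.
Moduli of all roots: 5.8480.
All moduli strictly greater than 1? Yes.
Verdict: Stationary.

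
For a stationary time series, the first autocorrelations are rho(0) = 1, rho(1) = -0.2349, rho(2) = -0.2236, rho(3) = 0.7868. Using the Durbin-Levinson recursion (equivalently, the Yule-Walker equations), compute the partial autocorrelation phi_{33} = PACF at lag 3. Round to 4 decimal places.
\phi_{33} = 0.7530

The PACF at lag k is phi_{kk}, the last component of the solution
to the Yule-Walker system G_k phi = r_k where
  (G_k)_{ij} = rho(|i - j|), (r_k)_i = rho(i), i,j = 1..k.
Equivalently, Durbin-Levinson gives phi_{kk} iteratively:
  phi_{11} = rho(1)
  phi_{kk} = [rho(k) - sum_{j=1..k-1} phi_{k-1,j} rho(k-j)]
            / [1 - sum_{j=1..k-1} phi_{k-1,j} rho(j)],
  phi_{k,j} = phi_{k-1,j} - phi_{kk} phi_{k-1,k-j},  j = 1..k-1.
Step k = 1:
  phi_11 = rho(1) = -0.2349.
Step k = 2:
  phi_22 = [rho(2) - phi_11 rho(1)] / [1 - phi_11 rho(1)] = [-0.2236 - (-0.2349)(-0.2349)] / [1 - (-0.2349)(-0.2349)]
         = -0.27877801 / 0.94482199 = -0.295059.
  Update: phi_21 = phi_11 - phi_22 phi_11 = -0.2349 - (-0.295059)(-0.2349) = -0.304209.
Step k = 3:
  phi_33 = [rho(3) - phi_21 rho(2) - phi_22 rho(1)] / [1 - phi_21 rho(1) - phi_22 rho(2)]
    numerator   = 0.7868 - (-0.304209)(-0.2236) - (-0.295059)(-0.2349) = 0.6494695
    denominator = 1 - (-0.304209)(-0.2349) - (-0.295059)(-0.2236) = 0.86256609
  phi_33 = 0.6494695 / 0.86256609 = 0.753.
Therefore phi_{33} = 0.7530.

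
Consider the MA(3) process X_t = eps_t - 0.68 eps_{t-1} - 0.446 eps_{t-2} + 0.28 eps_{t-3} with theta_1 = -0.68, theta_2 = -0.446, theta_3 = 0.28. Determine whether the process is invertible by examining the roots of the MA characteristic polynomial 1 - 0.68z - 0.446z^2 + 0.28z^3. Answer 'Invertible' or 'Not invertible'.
\text{Invertible}

The MA(q) characteristic polynomial is P(z) = 1 - 0.68z - 0.446z^2 + 0.28z^3.
Invertibility requires all roots to lie outside the unit circle, i.e. |z| > 1 for every root.
Degree 3: look for a simple real root z0 first, then factor out (1 - z/z0) and solve the remaining quadratic.
Testing z0 = 1.25: P(1.25) = 1 + (-0.68)(1.25) + (-0.446)(1.25)^2 + (0.28)(1.25)^3
  = 1 + (-0.85) + (-0.696875) + (0.546875) = 0.  So z_0 = 1.25 is a root, |z_0| = 1.25.
Divide out the factor (1 - 0.8 z) = (1 - z/z0) (since 1/z0 = 0.8):
  P(z) = (1 - 0.8 z)(1 + (0.12) z + (-0.35) z^2)
  [check: z-coef 0.12 - (0.8) = -0.68; z^2-coef -0.35 - (0.8)(0.12) = -0.446; z^3-coef -(0.8)(-0.35) = 0.28.]
Remaining roots from the quadratic factor 1 + (0.12) z + (-0.35) z^2:
  Set 1 + (0.12) z + (-0.35) z^2 = 0, i.e. a z^2 + b z + c = 0 with a = -0.35, b = 0.12, c = 1.
  Discriminant D = b^2 - 4ac = (0.12)^2 - 4*(-0.35)*1 = 0.0144 - (-1.4) = 1.4144.
  D >= 0, so the roots are real: z = (-b +/- sqrt(D)) / (2a) = (-0.12 +/- 1.189285) / (-0.7).
    z_1 = (-0.12 + 1.189285) / (-0.7) = -1.5276,   |z_1| = 1.5276.
    z_2 = (-0.12 - 1.189285) / (-0.7) = 1.8704,   |z_2| = 1.8704.
Moduli of all roots: 1.2500, 1.5276, 1.8704.
All moduli strictly greater than 1? Yes.
Verdict: Invertible.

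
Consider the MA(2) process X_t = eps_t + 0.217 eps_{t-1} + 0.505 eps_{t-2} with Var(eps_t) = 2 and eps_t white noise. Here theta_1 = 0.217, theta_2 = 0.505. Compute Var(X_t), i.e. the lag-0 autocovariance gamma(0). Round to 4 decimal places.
\gamma(0) = 2.6042

For an MA(q) process X_t = eps_t + sum_i theta_i eps_{t-i} with
Var(eps_t) = sigma^2, the variance is
  gamma(0) = sigma^2 * (1 + sum_i theta_i^2).
  sum_i theta_i^2 = (0.217)^2 + (0.505)^2 = 0.047089 + 0.255025 = 0.302114.
  gamma(0) = 2 * (1 + 0.302114) = 2 * 1.302114 = 2.604228, which rounds to 2.6042.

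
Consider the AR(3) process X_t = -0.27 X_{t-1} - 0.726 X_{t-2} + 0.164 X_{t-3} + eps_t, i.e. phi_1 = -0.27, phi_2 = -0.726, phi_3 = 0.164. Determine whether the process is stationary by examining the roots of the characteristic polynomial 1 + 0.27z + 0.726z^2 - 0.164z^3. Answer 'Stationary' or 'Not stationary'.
\text{Stationary}

The AR(p) characteristic polynomial is P(z) = 1 + 0.27z + 0.726z^2 - 0.164z^3.
Stationarity requires all roots to lie outside the unit circle, i.e. |z| > 1 for every root.
Degree 3: look for a simple real root z0 first, then factor out (1 - z/z0) and solve the remaining quadratic.
Testing z0 = 5: P(5) = 1 + (0.27)(5) + (0.726)(5)^2 + (-0.164)(5)^3
  = 1 + (1.35) + (18.15) + (-20.5) = 0.  So z_0 = 5 is a root, |z_0| = 5.
Divide out the factor (1 - 0.2 z) = (1 - z/z0) (since 1/z0 = 0.2):
  P(z) = (1 - 0.2 z)(1 + (0.47) z + (0.82) z^2)
  [check: z-coef 0.47 - (0.2) = 0.27; z^2-coef 0.82 - (0.2)(0.47) = 0.726; z^3-coef -(0.2)(0.82) = -0.164.]
Remaining roots from the quadratic factor 1 + (0.47) z + (0.82) z^2:
  Set 1 + (0.47) z + (0.82) z^2 = 0, i.e. a z^2 + b z + c = 0 with a = 0.82, b = 0.47, c = 1.
  Discriminant D = b^2 - 4ac = (0.47)^2 - 4*(0.82)*1 = 0.2209 - (3.28) = -3.0591.
  D < 0, so the roots are the complex-conjugate pair z = (-b +/- i sqrt(-D)) / (2a) = -0.2866 +/- 1.0665i.
  For a conjugate pair |z|^2 = z * conj(z) = (product of roots) = c/a = 1/(0.82) = 1.219512, so |z| = sqrt(1.219512) = 1.1043 for both roots.
Moduli of all roots: 5.0000, 1.1043, 1.1043.
All moduli strictly greater than 1? Yes.
Verdict: Stationary.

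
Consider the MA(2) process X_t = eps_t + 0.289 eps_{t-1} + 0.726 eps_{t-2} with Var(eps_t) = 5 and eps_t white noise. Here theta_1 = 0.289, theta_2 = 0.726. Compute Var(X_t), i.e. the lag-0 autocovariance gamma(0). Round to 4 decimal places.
\gamma(0) = 8.0530

For an MA(q) process X_t = eps_t + sum_i theta_i eps_{t-i} with
Var(eps_t) = sigma^2, the variance is
  gamma(0) = sigma^2 * (1 + sum_i theta_i^2).
  sum_i theta_i^2 = (0.289)^2 + (0.726)^2 = 0.083521 + 0.527076 = 0.610597.
  gamma(0) = 5 * (1 + 0.610597) = 5 * 1.610597 = 8.052985, which rounds to 8.0530.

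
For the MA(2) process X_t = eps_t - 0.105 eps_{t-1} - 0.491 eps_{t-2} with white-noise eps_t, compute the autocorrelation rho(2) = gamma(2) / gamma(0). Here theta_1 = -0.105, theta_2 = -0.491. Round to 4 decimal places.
\rho(2) = -0.3921

For an MA(q) process with theta_0 = 1, the autocovariance is
  gamma(k) = sigma^2 * sum_{i=0..q-k} theta_i * theta_{i+k},
and rho(k) = gamma(k) / gamma(0). Sigma^2 cancels.
  numerator   = (1)*(-0.491) = -0.491.
  denominator = (1)^2 + (-0.105)^2 + (-0.491)^2 = 1.252106.
  rho(2) = -0.491 / 1.252106 = -0.3921.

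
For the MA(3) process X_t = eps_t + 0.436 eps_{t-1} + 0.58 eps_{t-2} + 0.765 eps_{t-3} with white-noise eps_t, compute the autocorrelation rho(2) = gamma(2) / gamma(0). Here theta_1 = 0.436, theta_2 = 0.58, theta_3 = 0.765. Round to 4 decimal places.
\rho(2) = 0.4326

For an MA(q) process with theta_0 = 1, the autocovariance is
  gamma(k) = sigma^2 * sum_{i=0..q-k} theta_i * theta_{i+k},
and rho(k) = gamma(k) / gamma(0). Sigma^2 cancels.
  numerator   = (1)*(0.58) + (0.436)*(0.765) = 0.91354.
  denominator = (1)^2 + (0.436)^2 + (0.58)^2 + (0.765)^2 = 2.111721.
  rho(2) = 0.91354 / 2.111721 = 0.4326.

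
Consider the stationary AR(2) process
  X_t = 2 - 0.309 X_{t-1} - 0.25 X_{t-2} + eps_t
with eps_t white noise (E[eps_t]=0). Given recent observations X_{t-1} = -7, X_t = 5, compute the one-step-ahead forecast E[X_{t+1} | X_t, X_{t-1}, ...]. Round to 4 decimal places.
E[X_{t+1} \mid \mathcal F_t] = 2.2050

For an AR(p) model X_t = c + sum_i phi_i X_{t-i} + eps_t, the
one-step-ahead conditional mean is
  E[X_{t+1} | X_t, ...] = c + sum_i phi_i X_{t+1-i}.
Substitute known values:
  E[X_{t+1} | ...] = 2 + (-0.309) * (5) + (-0.25) * (-7)
                   = 2.2050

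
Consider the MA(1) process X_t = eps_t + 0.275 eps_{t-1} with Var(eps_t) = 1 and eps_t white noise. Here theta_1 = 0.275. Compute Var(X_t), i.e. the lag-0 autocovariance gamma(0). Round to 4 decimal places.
\gamma(0) = 1.0756

For an MA(q) process X_t = eps_t + sum_i theta_i eps_{t-i} with
Var(eps_t) = sigma^2, the variance is
  gamma(0) = sigma^2 * (1 + sum_i theta_i^2).
  sum_i theta_i^2 = (0.275)^2 = 0.075625.
  gamma(0) = 1 * (1 + 0.075625) = 1 * 1.075625 = 1.075625, which rounds to 1.0756.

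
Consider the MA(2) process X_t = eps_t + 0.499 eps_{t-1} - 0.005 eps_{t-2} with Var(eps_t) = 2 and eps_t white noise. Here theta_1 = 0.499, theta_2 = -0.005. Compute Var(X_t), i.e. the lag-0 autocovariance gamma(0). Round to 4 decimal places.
\gamma(0) = 2.4981

For an MA(q) process X_t = eps_t + sum_i theta_i eps_{t-i} with
Var(eps_t) = sigma^2, the variance is
  gamma(0) = sigma^2 * (1 + sum_i theta_i^2).
  sum_i theta_i^2 = (0.499)^2 + (-0.005)^2 = 0.249001 + 0.000025 = 0.249026.
  gamma(0) = 2 * (1 + 0.249026) = 2 * 1.249026 = 2.498052, which rounds to 2.4981.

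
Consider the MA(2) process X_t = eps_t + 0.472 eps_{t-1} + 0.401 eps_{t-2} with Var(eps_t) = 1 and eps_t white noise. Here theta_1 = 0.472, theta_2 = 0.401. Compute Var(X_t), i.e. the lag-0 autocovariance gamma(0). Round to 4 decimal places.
\gamma(0) = 1.3836

For an MA(q) process X_t = eps_t + sum_i theta_i eps_{t-i} with
Var(eps_t) = sigma^2, the variance is
  gamma(0) = sigma^2 * (1 + sum_i theta_i^2).
  sum_i theta_i^2 = (0.472)^2 + (0.401)^2 = 0.222784 + 0.160801 = 0.383585.
  gamma(0) = 1 * (1 + 0.383585) = 1 * 1.383585 = 1.383585, which rounds to 1.3836.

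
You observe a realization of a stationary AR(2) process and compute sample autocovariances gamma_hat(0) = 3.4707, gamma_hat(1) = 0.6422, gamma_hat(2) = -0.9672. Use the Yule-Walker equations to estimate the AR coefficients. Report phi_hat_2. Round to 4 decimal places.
\hat\phi_{2} = -0.3240

The Yule-Walker equations for an AR(p) process read, in matrix form,
  Gamma_p phi = r_p,   with   (Gamma_p)_{ij} = gamma(|i - j|),
                       (r_p)_i = gamma(i),   i,j = 1..p.
Substitute the sample gammas (Toeplitz matrix and right-hand side of size 2):
  Gamma_p = [[3.4707, 0.6422], [0.6422, 3.4707]]
  r_p     = [0.6422, -0.9672]
Written out:
  3.4707 phi_1 + 0.6422 phi_2 = 0.6422
  0.6422 phi_1 + 3.4707 phi_2 = -0.9672
Solve by Cramer's rule:
  det = gamma(0)^2 - gamma(1)^2 = (3.4707)^2 - (0.6422)^2 = 12.04575849 - 0.41242084 = 11.63333765
  phi_hat_1 = [gamma(1) gamma(0) - gamma(1) gamma(2)] / det = [(0.6422)(3.4707) - (0.6422)(-0.9672)] / 11.63333765 = 2.85001938 / 11.63333765 = 0.245
  phi_hat_2 = [gamma(0) gamma(2) - gamma(1)^2] / det = [(3.4707)(-0.9672) - (0.6422)^2] / 11.63333765 = -3.76928188 / 11.63333765 = -0.324
So phi_hat = [0.2450, -0.3240].
Therefore phi_hat_2 = -0.3240.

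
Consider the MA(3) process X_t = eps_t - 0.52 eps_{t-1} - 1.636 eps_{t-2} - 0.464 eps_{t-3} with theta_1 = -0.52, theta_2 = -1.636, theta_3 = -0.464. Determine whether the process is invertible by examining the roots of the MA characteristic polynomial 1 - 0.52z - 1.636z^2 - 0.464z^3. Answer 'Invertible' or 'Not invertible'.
\text{Not invertible}

The MA(q) characteristic polynomial is P(z) = 1 - 0.52z - 1.636z^2 - 0.464z^3.
Invertibility requires all roots to lie outside the unit circle, i.e. |z| > 1 for every root.
Degree 3: look for a simple real root z0 first, then factor out (1 - z/z0) and solve the remaining quadratic.
Testing z0 = -1.25: P(-1.25) = 1 + (-0.52)(-1.25) + (-1.636)(-1.25)^2 + (-0.464)(-1.25)^3
  = 1 + (0.65) + (-2.55625) + (0.90625) = 0.  So z_0 = -1.25 is a root, |z_0| = 1.25.
Divide out the factor (1 + 0.8 z) = (1 - z/z0) (since 1/z0 = -0.8):
  P(z) = (1 + 0.8 z)(1 + (-1.32) z + (-0.58) z^2)
  [check: z-coef -1.32 - (-0.8) = -0.52; z^2-coef -0.58 - (-0.8)(-1.32) = -1.636; z^3-coef -(-0.8)(-0.58) = -0.464.]
Remaining roots from the quadratic factor 1 + (-1.32) z + (-0.58) z^2:
  Set 1 + (-1.32) z + (-0.58) z^2 = 0, i.e. a z^2 + b z + c = 0 with a = -0.58, b = -1.32, c = 1.
  Discriminant D = b^2 - 4ac = (-1.32)^2 - 4*(-0.58)*1 = 1.7424 - (-2.32) = 4.0624.
  D >= 0, so the roots are real: z = (-b +/- sqrt(D)) / (2a) = (1.32 +/- 2.01554) / (-1.16).
    z_1 = (1.32 + 2.01554) / (-1.16) = -2.8755,   |z_1| = 2.8755.
    z_2 = (1.32 - 2.01554) / (-1.16) = 0.5996,   |z_2| = 0.5996.
Moduli of all roots: 1.2500, 2.8755, 0.5996.
All moduli strictly greater than 1? No.
Verdict: Not invertible.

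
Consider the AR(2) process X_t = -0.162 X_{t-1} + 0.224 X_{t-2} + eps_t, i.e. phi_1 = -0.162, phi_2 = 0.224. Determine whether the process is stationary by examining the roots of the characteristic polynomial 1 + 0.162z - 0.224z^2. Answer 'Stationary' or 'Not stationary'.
\text{Stationary}

The AR(p) characteristic polynomial is P(z) = 1 + 0.162z - 0.224z^2.
Stationarity requires all roots to lie outside the unit circle, i.e. |z| > 1 for every root.
Set 1 + (0.162) z + (-0.224) z^2 = 0, i.e. a z^2 + b z + c = 0 with a = -0.224, b = 0.162, c = 1.
Discriminant D = b^2 - 4ac = (0.162)^2 - 4*(-0.224)*1 = 0.026244 - (-0.896) = 0.922244.
D >= 0, so the roots are real: z = (-b +/- sqrt(D)) / (2a) = (-0.162 +/- 0.960335) / (-0.448).
  z_1 = (-0.162 + 0.960335) / (-0.448) = -1.782,   |z_1| = 1.782.
  z_2 = (-0.162 - 0.960335) / (-0.448) = 2.5052,   |z_2| = 2.5052.
Moduli of all roots: 1.7820, 2.5052.
All moduli strictly greater than 1? Yes.
Verdict: Stationary.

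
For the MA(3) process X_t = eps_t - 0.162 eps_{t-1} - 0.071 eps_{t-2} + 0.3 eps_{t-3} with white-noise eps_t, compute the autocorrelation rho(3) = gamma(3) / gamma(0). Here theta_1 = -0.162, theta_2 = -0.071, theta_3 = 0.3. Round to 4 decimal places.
\rho(3) = 0.2676

For an MA(q) process with theta_0 = 1, the autocovariance is
  gamma(k) = sigma^2 * sum_{i=0..q-k} theta_i * theta_{i+k},
and rho(k) = gamma(k) / gamma(0). Sigma^2 cancels.
  numerator   = (1)*(0.3) = 0.3.
  denominator = (1)^2 + (-0.162)^2 + (-0.071)^2 + (0.3)^2 = 1.121285.
  rho(3) = 0.3 / 1.121285 = 0.2676.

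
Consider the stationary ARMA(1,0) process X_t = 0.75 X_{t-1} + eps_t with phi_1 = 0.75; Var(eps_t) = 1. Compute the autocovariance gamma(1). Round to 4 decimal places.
\gamma(1) = 1.7143

Multiply the model equation by X_{t-k} and take expectations. With theta_0 = psi_0 = 1 and psi_j the MA(infinity) weights, this gives
  gamma(k) - sum_i phi_i gamma(k-i) = c_k,
  c_k = sigma^2 * sum_{j=k..q} theta_j psi_{j-k}   (c_k = 0 for k > q),
using gamma(-m) = gamma(m).
Pure AR (q = 0): c_0 = sigma^2 = 1, c_k = 0 for k >= 1.
Equations for k = 0 and k = 1 (AR order 1):
  gamma(0) = phi_1 gamma(1) + c_0
  gamma(1) = phi_1 gamma(0) + c_1
Substituting the second into the first: gamma(0) (1 - phi_1^2) = c_0 + phi_1 c_1, so
  gamma(0) = c_0 / (1 - phi_1^2) = 1 / (1 - (0.75)^2) = 1 / 0.4375 = 2.285714.
  gamma(1) = phi_1 gamma(0) = (0.75)(2.285714) = 1.714286.
Therefore gamma(1) = 1.7143 (to 4 decimal places).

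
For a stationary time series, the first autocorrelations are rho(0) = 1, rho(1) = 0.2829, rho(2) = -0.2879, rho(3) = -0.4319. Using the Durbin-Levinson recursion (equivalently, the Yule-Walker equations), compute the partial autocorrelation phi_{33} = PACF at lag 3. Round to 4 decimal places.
\phi_{33} = -0.2649

The PACF at lag k is phi_{kk}, the last component of the solution
to the Yule-Walker system G_k phi = r_k where
  (G_k)_{ij} = rho(|i - j|), (r_k)_i = rho(i), i,j = 1..k.
Equivalently, Durbin-Levinson gives phi_{kk} iteratively:
  phi_{11} = rho(1)
  phi_{kk} = [rho(k) - sum_{j=1..k-1} phi_{k-1,j} rho(k-j)]
            / [1 - sum_{j=1..k-1} phi_{k-1,j} rho(j)],
  phi_{k,j} = phi_{k-1,j} - phi_{kk} phi_{k-1,k-j},  j = 1..k-1.
Step k = 1:
  phi_11 = rho(1) = 0.2829.
Step k = 2:
  phi_22 = [rho(2) - phi_11 rho(1)] / [1 - phi_11 rho(1)] = [-0.2879 - (0.2829)(0.2829)] / [1 - (0.2829)(0.2829)]
         = -0.36793241 / 0.91996759 = -0.399941.
  Update: phi_21 = phi_11 - phi_22 phi_11 = 0.2829 - (-0.399941)(0.2829) = 0.396043.
Step k = 3:
  phi_33 = [rho(3) - phi_21 rho(2) - phi_22 rho(1)] / [1 - phi_21 rho(1) - phi_22 rho(2)]
    numerator   = -0.4319 - (0.396043)(-0.2879) - (-0.399941)(0.2829) = -0.20473596
    denominator = 1 - (0.396043)(0.2829) - (-0.399941)(-0.2879) = 0.77281647
  phi_33 = -0.20473596 / 0.77281647 = -0.2649.
Therefore phi_{33} = -0.2649.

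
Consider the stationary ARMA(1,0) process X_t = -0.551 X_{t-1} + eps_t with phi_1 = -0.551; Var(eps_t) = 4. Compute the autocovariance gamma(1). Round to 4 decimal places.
\gamma(1) = -3.1649

Multiply the model equation by X_{t-k} and take expectations. With theta_0 = psi_0 = 1 and psi_j the MA(infinity) weights, this gives
  gamma(k) - sum_i phi_i gamma(k-i) = c_k,
  c_k = sigma^2 * sum_{j=k..q} theta_j psi_{j-k}   (c_k = 0 for k > q),
using gamma(-m) = gamma(m).
Pure AR (q = 0): c_0 = sigma^2 = 4, c_k = 0 for k >= 1.
Equations for k = 0 and k = 1 (AR order 1):
  gamma(0) = phi_1 gamma(1) + c_0
  gamma(1) = phi_1 gamma(0) + c_1
Substituting the second into the first: gamma(0) (1 - phi_1^2) = c_0 + phi_1 c_1, so
  gamma(0) = c_0 / (1 - phi_1^2) = 4 / (1 - (-0.551)^2) = 4 / 0.696399 = 5.743834.
  gamma(1) = phi_1 gamma(0) = (-0.551)(5.743834) = -3.164852.
Therefore gamma(1) = -3.1649 (to 4 decimal places).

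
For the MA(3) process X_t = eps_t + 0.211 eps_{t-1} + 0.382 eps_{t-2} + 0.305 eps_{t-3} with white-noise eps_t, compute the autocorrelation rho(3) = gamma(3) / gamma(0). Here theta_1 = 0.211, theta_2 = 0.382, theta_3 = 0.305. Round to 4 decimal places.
\rho(3) = 0.2376

For an MA(q) process with theta_0 = 1, the autocovariance is
  gamma(k) = sigma^2 * sum_{i=0..q-k} theta_i * theta_{i+k},
and rho(k) = gamma(k) / gamma(0). Sigma^2 cancels.
  numerator   = (1)*(0.305) = 0.305.
  denominator = (1)^2 + (0.211)^2 + (0.382)^2 + (0.305)^2 = 1.28347.
  rho(3) = 0.305 / 1.28347 = 0.2376.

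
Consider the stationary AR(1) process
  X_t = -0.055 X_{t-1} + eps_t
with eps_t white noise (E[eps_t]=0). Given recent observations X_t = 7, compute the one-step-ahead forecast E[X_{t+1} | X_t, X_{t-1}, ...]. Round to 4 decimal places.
E[X_{t+1} \mid \mathcal F_t] = -0.3850

For an AR(p) model X_t = c + sum_i phi_i X_{t-i} + eps_t, the
one-step-ahead conditional mean is
  E[X_{t+1} | X_t, ...] = c + sum_i phi_i X_{t+1-i}.
Substitute known values:
  E[X_{t+1} | ...] = (-0.055) * (7)
                   = -0.3850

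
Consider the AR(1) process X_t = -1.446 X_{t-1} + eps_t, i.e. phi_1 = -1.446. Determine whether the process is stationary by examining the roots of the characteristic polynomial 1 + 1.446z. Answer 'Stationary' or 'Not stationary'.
\text{Not stationary}

The AR(p) characteristic polynomial is P(z) = 1 + 1.446z.
Stationarity requires all roots to lie outside the unit circle, i.e. |z| > 1 for every root.
This is linear in z: 1 + (1.446) z = 0  =>  z = -1/(1.446) = -0.691563,  |z| = 0.691563.
Moduli of all roots: 0.6916.
All moduli strictly greater than 1? No.
Verdict: Not stationary.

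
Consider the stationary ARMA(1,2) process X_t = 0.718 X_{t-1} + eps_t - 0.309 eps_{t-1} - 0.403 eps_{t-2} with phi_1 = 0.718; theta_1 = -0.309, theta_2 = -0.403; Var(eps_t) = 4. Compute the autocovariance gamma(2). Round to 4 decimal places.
\gamma(2) = -0.5149

Multiply the model equation by X_{t-k} and take expectations. With theta_0 = psi_0 = 1 and psi_j the MA(infinity) weights, this gives
  gamma(k) - sum_i phi_i gamma(k-i) = c_k,
  c_k = sigma^2 * sum_{j=k..q} theta_j psi_{j-k}   (c_k = 0 for k > q),
using gamma(-m) = gamma(m).
psi-weights needed (psi_j = theta_j + sum_i phi_i psi_{j-i}):
  psi_1 = theta_1 + phi_1 = -0.309 + (0.718) = 0.409
  psi_2 = theta_2 + phi_1 psi_1 = -0.403 + (0.718)(0.409) = -0.109338
Right-hand sides:
  c_0 = sigma^2 (1 + theta_1 psi_1 + theta_2 psi_2) = 4 * (1 + (-0.309)(0.409) + (-0.403)(-0.109338)) = 4 * 0.917682 = 3.670729
  c_1 = sigma^2 (theta_1 + theta_2 psi_1) = 4 * (-0.309 + (-0.403)(0.409)) = -1.895308
  c_2 = sigma^2 theta_2 = 4 * (-0.403) = -1.612
Equations for k = 0 and k = 1 (AR order 1):
  gamma(0) = phi_1 gamma(1) + c_0
  gamma(1) = phi_1 gamma(0) + c_1
Substituting the second into the first: gamma(0) (1 - phi_1^2) = c_0 + phi_1 c_1, so
  gamma(0) = (c_0 + phi_1 c_1) / (1 - phi_1^2) = (3.670729 + (0.718)(-1.895308)) / (1 - (0.718)^2) = 2.309898 / 0.484476 = 4.767827.
  gamma(1) = phi_1 gamma(0) + c_1 = (0.718)(4.767827) + (-1.895308) = 1.527992.
For k = 2: gamma(2) = phi_1 gamma(1) + c_2
  = (0.718)(1.527992) + (-1.612) = -0.514902.
Therefore gamma(2) = -0.5149 (to 4 decimal places).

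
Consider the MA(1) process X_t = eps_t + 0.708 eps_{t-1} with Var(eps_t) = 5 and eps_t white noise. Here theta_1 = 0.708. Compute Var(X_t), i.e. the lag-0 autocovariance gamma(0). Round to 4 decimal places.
\gamma(0) = 7.5063

For an MA(q) process X_t = eps_t + sum_i theta_i eps_{t-i} with
Var(eps_t) = sigma^2, the variance is
  gamma(0) = sigma^2 * (1 + sum_i theta_i^2).
  sum_i theta_i^2 = (0.708)^2 = 0.501264.
  gamma(0) = 5 * (1 + 0.501264) = 5 * 1.501264 = 7.50632, which rounds to 7.5063.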